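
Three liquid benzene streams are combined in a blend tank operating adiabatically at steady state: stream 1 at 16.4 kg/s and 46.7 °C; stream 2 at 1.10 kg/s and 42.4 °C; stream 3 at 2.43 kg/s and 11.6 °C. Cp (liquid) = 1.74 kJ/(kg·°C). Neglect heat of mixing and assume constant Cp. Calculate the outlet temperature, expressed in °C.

No heat crosses the boundary, so H_out = H_in.
T_out = Σ ṁᵢCp,ᵢTᵢ / Σ ṁᵢCp,ᵢ
      = 1462.8 / 34.678 = 42.183 °C

T_out = 42.2 °C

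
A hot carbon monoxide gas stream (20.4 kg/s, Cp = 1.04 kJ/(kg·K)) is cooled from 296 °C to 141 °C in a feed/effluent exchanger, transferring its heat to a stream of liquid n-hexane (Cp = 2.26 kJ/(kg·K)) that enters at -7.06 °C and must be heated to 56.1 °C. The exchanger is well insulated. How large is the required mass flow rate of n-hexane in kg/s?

ṁ_c = 23.0 kg/s

Heat released by hot stream: Q = 20.4 × 1.04 × (296 − 141) = 3288.5 kJ/s
Energy balance on cold side (adiabatic exchanger): Q = ṁ_c·Cp_c·(T_c,out − T_c,in)
ṁ_c = 3288.5 / [2.26 × (56.1 − -7.06)] = 23.038 kg/s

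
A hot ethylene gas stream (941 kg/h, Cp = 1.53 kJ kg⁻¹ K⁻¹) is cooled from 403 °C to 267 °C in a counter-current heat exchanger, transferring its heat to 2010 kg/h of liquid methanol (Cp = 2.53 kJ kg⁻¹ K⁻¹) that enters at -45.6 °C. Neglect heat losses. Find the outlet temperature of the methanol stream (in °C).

T_c,out = -7.10 °C

Heat released by hot stream: Q = 941 × 1.53 × (403 − 267) = 195800 kJ/h
Energy balance on cold side (adiabatic exchanger): Q = ṁ_c·Cp_c·(T_c,out − T_c,in)
T_c,out = -45.6 + 195800/(2010 × 2.53) = -7.0962 °C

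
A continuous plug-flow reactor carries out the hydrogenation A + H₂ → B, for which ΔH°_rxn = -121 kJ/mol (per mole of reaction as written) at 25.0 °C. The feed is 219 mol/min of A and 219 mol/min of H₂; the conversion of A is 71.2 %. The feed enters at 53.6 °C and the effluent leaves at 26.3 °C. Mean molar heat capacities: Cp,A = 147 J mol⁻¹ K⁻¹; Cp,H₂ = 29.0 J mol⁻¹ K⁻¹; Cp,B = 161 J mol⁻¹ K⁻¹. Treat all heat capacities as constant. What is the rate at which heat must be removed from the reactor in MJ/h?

Q_out = 1200 MJ/h

Extent of reaction ξ = 0.712 × 219 = 155.93 mol/min
Reaction term: ξ·ΔH°_rxn = 155.93 × -121 = -18867 kJ/min
Sensible, feed 53.6→25 °C: -1102.4 kJ/min
Outlet flows (mol/min): A 63.072, H₂ 63.072, B 155.93
Sensible, products 25→26.3 °C: 47.067 kJ/min
Q = ΔH = -19923 kJ/min = -332.04 kW
Heat removed = 1195.4 MJ/h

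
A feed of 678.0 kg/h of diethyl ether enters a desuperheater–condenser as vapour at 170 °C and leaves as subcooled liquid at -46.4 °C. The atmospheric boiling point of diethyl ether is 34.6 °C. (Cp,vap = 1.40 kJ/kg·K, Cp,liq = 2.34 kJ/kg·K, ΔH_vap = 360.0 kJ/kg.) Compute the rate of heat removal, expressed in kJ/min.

Q_c = 8350 kJ/min

vapour 170→34.6 °C: -189.56 kJ/kg
condensation at 34.6 °C: -360 kJ/kg
liquid 34.6→-46.4 °C: -189.54 kJ/kg
Δh = -189.56 + -360 + -189.54 = -739.1 kJ/kg
Q = ṁ·Δh = 678.0 kg/h × -739.1 kJ/kg = -501110 kJ/h
|Q| = 139.2 kW = 8351.8 kJ/min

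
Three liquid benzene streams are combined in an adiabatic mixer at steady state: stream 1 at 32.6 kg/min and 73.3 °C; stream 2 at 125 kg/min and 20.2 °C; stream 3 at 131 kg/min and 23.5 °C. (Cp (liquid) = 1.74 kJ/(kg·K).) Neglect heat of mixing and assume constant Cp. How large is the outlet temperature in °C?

T_out = 27.7 °C

Adiabatic, steady state ⇒ Σ ṁᵢCp,ᵢ(T_out − Tᵢ) = 0
Σ ṁᵢCp,ᵢTᵢ = 32.6×1.74×73.3 + 125×1.74×20.2 + 131×1.74×23.5 = 13908
Σ ṁᵢCp,ᵢ = 32.6×1.74 + 125×1.74 + 131×1.74 = 502.16
T_out = 13908 / 502.16 = 27.696 °C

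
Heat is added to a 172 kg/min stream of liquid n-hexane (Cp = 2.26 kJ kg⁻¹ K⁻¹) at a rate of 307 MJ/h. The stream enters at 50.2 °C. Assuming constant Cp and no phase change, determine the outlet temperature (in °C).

Q = 307 MJ/h = 5116.7 kJ/min
ΔT = Q/(ṁ·Cp) = 5116.7/(172×2.26) = 13.163 K
T_out = 50.2 + 13.163 = 63.363 °C

T_out = 63.4 °C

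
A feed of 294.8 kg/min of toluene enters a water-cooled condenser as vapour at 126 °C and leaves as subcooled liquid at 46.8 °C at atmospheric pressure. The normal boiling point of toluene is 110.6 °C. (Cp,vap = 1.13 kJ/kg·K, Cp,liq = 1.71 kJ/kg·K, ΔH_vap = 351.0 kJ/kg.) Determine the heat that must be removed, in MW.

vapour 126→110.6 °C: -17.402 kJ/kg
condensation at 110.6 °C: -351 kJ/kg
liquid 110.6→46.8 °C: -109.1 kJ/kg
Δh = -17.402 + -351 + -109.1 = -477.5 kJ/kg
Q = ṁ·Δh = 294.8 kg/min × -477.5 kJ/kg = -140770 kJ/min
|Q| = 2346.1 kW = 2.3461 MW

Q_c = 2.35 MW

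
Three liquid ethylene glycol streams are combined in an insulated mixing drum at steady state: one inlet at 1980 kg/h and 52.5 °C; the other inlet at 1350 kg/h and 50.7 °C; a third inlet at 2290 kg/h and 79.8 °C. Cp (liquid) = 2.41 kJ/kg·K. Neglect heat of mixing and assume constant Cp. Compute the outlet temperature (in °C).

T_out = 63.2 °C

No heat crosses the boundary, so H_out = H_in.
Σ ṁᵢCp,ᵢTᵢ = 1980×2.41×52.5 + 1350×2.41×50.7 + 2290×2.41×79.8 = 855880
Σ ṁᵢCp,ᵢ = 1980×2.41 + 1350×2.41 + 2290×2.41 = 13544
T_out = 855880 / 13544 = 63.192 °C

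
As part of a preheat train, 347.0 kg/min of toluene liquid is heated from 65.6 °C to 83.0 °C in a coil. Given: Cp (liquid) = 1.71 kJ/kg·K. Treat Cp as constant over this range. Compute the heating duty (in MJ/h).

Q = ṁ·Cp·ΔT = 347.0 × 1.71 × (83.0 − 65.6) = 10325 kJ/min
Converting: 10325 / 60 s = 172.08 kW
Heating duty = 619.48 MJ/h

Q = 619 MJ/h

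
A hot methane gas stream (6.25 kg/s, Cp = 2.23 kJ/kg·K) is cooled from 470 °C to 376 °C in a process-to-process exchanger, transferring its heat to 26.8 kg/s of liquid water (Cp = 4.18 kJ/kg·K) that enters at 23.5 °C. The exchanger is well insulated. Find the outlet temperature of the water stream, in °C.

Heat released by hot stream: Q = 6.25 × 2.23 × (470 − 376) = 1310.1 kJ/s
Energy balance on cold side (adiabatic exchanger): Q = ṁ_c·Cp_c·(T_c,out − T_c,in)
T_c,out = 23.5 + 1310.1/(26.8 × 4.18) = 35.195 °C

T_c,out = 35.2 °C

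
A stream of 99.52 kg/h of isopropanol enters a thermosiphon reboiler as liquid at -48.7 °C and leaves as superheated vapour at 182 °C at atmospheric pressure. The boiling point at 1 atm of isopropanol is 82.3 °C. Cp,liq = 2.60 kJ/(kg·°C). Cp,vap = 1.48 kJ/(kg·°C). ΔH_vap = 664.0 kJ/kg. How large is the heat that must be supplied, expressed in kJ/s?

liquid -48.7→82.3 °C: 340.6 kJ/kg
vaporisation at 82.3 °C: 664 kJ/kg
vapour 82.3→182 °C: 147.56 kJ/kg
Δh = 340.6 + 664 + 147.56 = 1152.2 kJ/kg
Q = ṁ·Δh = 99.52 kg/h × 1152.2 kJ/kg = 114660 kJ/h
|Q| = 31.851 kW

Q = 31.9 kJ/s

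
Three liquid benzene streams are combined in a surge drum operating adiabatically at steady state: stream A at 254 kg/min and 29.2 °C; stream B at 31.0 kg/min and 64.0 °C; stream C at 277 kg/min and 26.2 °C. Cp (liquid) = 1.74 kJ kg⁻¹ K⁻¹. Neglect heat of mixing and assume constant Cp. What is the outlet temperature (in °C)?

T_out = 29.6 °C

Energy balance with Q = 0: Σ ṁᵢCp,ᵢ(T_out − Tᵢ) = 0
T_out = Σ ṁᵢCp,ᵢTᵢ / Σ ṁᵢCp,ᵢ
      = 28985 / 977.88 = 29.641 °C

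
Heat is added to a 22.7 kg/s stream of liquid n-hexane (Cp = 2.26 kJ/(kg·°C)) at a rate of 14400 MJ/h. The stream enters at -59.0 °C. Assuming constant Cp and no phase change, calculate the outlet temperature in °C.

Q = 14400 MJ/h = 4000 kJ/s
ΔT = Q/(ṁ·Cp) = 4000/(22.7×2.26) = 77.97 K
T_out = -59.0 + 77.97 = 18.97 °C

T_out = 19.0 °C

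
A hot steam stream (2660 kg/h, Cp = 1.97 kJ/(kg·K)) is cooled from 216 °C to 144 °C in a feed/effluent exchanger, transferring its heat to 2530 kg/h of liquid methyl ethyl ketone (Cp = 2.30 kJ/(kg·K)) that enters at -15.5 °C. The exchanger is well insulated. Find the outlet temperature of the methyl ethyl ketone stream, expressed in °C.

T_c,out = 49.3 °C

Heat released by hot stream: Q = 2660 × 1.97 × (216 − 144) = 377290 kJ/h
Energy balance on cold side (adiabatic exchanger): Q = ṁ_c·Cp_c·(T_c,out − T_c,in)
T_c,out = -15.5 + 377290/(2530 × 2.30) = 49.338 °C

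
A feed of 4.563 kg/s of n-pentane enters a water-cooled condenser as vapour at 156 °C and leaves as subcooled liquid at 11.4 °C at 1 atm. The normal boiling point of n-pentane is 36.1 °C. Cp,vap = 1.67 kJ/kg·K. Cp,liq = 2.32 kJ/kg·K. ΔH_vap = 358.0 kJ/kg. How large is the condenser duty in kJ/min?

vapour 156→36.1 °C: -200.23 kJ/kg
condensation at 36.1 °C: -358 kJ/kg
liquid 36.1→11.4 °C: -57.304 kJ/kg
Δh = -200.23 + -358 + -57.304 = -615.54 kJ/kg
Q = ṁ·Δh = 4.563 kg/s × -615.54 kJ/kg = -2808.7 kJ/s
|Q| = 2808.7 kW = 168520 kJ/min

Q_c = 169000 kJ/min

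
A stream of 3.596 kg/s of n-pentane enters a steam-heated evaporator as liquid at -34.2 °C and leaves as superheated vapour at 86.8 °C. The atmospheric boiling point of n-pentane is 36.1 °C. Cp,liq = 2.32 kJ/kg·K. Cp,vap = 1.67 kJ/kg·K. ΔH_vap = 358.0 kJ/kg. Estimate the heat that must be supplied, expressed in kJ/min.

liquid -34.2→36.1 °C: 163.1 kJ/kg
vaporisation at 36.1 °C: 358 kJ/kg
vapour 36.1→86.8 °C: 84.669 kJ/kg
Δh = 163.1 + 358 + 84.669 = 605.76 kJ/kg
Q = ṁ·Δh = 3.596 kg/s × 605.76 kJ/kg = 2178.3 kJ/s
|Q| = 2178.3 kW = 130700 kJ/min

Q = 131000 kJ/min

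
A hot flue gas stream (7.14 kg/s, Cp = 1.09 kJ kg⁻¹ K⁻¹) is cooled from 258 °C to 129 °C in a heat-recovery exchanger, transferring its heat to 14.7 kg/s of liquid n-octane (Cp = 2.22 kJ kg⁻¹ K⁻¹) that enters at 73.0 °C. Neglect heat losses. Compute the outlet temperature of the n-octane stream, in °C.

Heat released by hot stream: Q = 7.14 × 1.09 × (258 − 129) = 1004 kJ/s
Energy balance on cold side (adiabatic exchanger): Q = ṁ_c·Cp_c·(T_c,out − T_c,in)
T_c,out = 73.0 + 1004/(14.7 × 2.22) = 103.76 °C

T_c,out = 104 °C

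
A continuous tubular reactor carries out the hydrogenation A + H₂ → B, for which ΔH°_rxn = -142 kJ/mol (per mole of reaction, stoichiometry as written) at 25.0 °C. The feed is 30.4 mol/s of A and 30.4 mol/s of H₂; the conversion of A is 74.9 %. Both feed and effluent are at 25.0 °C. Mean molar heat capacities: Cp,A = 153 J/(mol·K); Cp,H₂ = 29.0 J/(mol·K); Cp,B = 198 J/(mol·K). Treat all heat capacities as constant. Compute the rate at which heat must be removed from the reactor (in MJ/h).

Extent of reaction ξ = 0.749 × 30.4 = 22.77 mol/s
Reaction term: ξ·ΔH°_rxn = 22.77 × -142 = -3233.3 kJ/s
Q = ΔH = -3233.3 kJ/s = -3233.3 kW
Heat removed = 11640 MJ/h

Q_out = 11600 MJ/h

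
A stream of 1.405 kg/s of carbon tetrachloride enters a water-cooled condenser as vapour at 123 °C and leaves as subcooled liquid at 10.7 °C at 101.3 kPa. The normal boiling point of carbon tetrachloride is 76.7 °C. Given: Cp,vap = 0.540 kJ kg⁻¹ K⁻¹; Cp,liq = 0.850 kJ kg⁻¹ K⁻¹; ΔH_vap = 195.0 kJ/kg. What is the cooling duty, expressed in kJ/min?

vapour 123→76.7 °C: -25.002 kJ/kg
condensation at 76.7 °C: -195 kJ/kg
liquid 76.7→10.7 °C: -56.1 kJ/kg
Δh = -25.002 + -195 + -56.1 = -276.1 kJ/kg
Q = ṁ·Δh = 1.405 kg/s × -276.1 kJ/kg = -387.92 kJ/s
|Q| = 387.92 kW = 23275 kJ/min

Q_c = 23300 kJ/min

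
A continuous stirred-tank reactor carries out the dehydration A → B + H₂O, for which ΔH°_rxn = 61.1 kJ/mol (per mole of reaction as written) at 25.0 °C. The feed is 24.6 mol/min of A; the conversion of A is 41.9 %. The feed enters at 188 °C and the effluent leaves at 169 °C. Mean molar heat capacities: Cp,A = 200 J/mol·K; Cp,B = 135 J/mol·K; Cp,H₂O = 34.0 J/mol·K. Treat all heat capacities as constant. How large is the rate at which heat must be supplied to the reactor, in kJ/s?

Extent of reaction ξ = 0.419 × 24.6 = 10.307 mol/min
Reaction term: ξ·ΔH°_rxn = 10.307 × 61.1 = 629.78 kJ/min
Sensible, feed 188→25 °C: -801.96 kJ/min
Outlet flows (mol/min): A 14.293, B 10.307, H₂O 10.307
Sensible, products 25→169 °C: 662.47 kJ/min
Q = ΔH = 490.29 kJ/min = 8.1715 kW
Heat supplied = 8.1715 kJ/s

Q_in = 8.17 kJ/s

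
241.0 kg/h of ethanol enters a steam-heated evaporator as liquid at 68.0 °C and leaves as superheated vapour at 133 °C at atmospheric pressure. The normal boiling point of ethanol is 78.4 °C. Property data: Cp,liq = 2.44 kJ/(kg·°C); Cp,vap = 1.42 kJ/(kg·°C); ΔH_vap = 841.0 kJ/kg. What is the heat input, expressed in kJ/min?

liquid 68.0→78.4 °C: 25.376 kJ/kg
vaporisation at 78.4 °C: 841 kJ/kg
vapour 78.4→133 °C: 77.532 kJ/kg
Δh = 25.376 + 841 + 77.532 = 943.91 kJ/kg
Q = ṁ·Δh = 241.0 kg/h × 943.91 kJ/kg = 227480 kJ/h
|Q| = 63.189 kW = 3791.4 kJ/min

Q = 3790 kJ/min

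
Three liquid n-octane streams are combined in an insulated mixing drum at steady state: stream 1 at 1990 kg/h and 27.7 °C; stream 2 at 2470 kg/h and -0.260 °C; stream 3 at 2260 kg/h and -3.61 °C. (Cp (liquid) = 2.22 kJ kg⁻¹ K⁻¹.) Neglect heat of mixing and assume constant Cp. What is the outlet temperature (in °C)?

No heat crosses the boundary, so H_out = H_in.
Σ ṁᵢCp,ᵢTᵢ = 1990×2.22×27.7 + 2470×2.22×-0.260 + 2260×2.22×-3.61 = 102840
Σ ṁᵢCp,ᵢ = 1990×2.22 + 2470×2.22 + 2260×2.22 = 14918
T_out = 102840 / 14918 = 6.8932 °C

T_out = 6.89 °C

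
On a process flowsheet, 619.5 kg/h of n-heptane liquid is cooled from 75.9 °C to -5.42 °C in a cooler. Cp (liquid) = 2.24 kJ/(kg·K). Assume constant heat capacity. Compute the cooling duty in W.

Q_c = 31300 W

Q = ṁ·Cp·ΔT = 619.5 × 2.24 × (-5.42 − 75.9) = -112850 kJ/h
Converting: 112850 / 3600 s = 31.346 kW
Cooling duty = 31346 W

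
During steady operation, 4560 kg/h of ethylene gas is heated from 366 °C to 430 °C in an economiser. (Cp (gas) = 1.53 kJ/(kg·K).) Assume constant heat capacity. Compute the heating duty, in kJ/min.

Q = ṁ·Cp·ΔT = 4560 × 1.53 × (430 − 366) = 446520 kJ/h
Converting: 446520 / 3600 s = 124.03 kW
Heating duty = 7441.9 kJ/min

Q = 7440 kJ/min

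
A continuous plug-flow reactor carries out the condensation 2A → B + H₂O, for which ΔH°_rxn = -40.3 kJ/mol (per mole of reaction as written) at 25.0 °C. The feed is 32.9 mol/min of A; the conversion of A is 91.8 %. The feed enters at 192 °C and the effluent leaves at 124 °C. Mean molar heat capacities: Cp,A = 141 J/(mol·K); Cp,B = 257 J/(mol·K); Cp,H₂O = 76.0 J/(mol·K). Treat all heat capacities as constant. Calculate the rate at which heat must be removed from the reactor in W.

Q_out = 14100 W

Extent of reaction ξ = 0.918 × 32.9 / 2 = 15.101 mol/min
Reaction term: ξ·ΔH°_rxn = 15.101 × -40.3 = -608.57 kJ/min
Sensible, feed 192→25 °C: -774.7 kJ/min
Outlet flows (mol/min): A 2.6978, B 15.101, H₂O 15.101
Sensible, products 25→124 °C: 535.5 kJ/min
Q = ΔH = -847.77 kJ/min = -14.13 kW
Heat removed = 14130 W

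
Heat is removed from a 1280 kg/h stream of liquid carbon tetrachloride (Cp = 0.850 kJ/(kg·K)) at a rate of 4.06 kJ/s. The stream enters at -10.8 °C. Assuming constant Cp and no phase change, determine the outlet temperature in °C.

Q = 4.06 kJ/s = 14616 kJ/h
ΔT = Q/(ṁ·Cp) = 14616/(1280×0.850) = 13.434 K
T_out = -10.8 − 13.434 = -24.234 °C

T_out = -24.2 °C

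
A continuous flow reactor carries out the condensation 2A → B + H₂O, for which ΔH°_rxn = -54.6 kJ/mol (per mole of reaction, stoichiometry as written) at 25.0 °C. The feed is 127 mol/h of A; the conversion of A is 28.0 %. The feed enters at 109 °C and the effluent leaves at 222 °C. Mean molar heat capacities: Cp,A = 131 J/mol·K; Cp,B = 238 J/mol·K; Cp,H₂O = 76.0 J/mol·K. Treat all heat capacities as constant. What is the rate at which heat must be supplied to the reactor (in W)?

Q_in = 303 W

Extent of reaction ξ = 0.280 × 127 / 2 = 17.78 mol/h
Reaction term: ξ·ΔH°_rxn = 17.78 × -54.6 = -970.79 kJ/h
Sensible, feed 109→25 °C: -1397.5 kJ/h
Outlet flows (mol/h): A 91.44, B 17.78, H₂O 17.78
Sensible, products 25→222 °C: 3459.6 kJ/h
Q = ΔH = 1091.3 kJ/h = 0.30315 kW
Heat supplied = 303.15 W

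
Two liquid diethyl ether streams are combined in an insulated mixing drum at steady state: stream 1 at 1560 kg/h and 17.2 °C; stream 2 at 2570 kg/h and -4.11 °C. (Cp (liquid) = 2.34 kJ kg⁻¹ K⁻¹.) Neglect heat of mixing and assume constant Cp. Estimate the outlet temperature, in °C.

Adiabatic, steady state ⇒ Σ ṁᵢCp,ᵢ(T_out − Tᵢ) = 0
Σ ṁᵢCp,ᵢTᵢ = 1560×2.34×17.2 + 2570×2.34×-4.11 = 38070
Σ ṁᵢCp,ᵢ = 1560×2.34 + 2570×2.34 = 9664.2
T_out = 38070 / 9664.2 = 3.9393 °C

T_out = 3.94 °C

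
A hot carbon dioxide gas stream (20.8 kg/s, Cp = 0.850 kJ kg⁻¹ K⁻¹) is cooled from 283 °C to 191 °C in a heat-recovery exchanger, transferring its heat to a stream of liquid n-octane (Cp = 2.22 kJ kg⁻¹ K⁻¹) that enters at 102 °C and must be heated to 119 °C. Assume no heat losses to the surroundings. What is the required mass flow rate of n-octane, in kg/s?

Heat released by hot stream: Q = 20.8 × 0.850 × (283 − 191) = 1626.6 kJ/s
Energy balance on cold side (adiabatic exchanger): Q = ṁ_c·Cp_c·(T_c,out − T_c,in)
ṁ_c = 1626.6 / [2.22 × (119 − 102)] = 43.099 kg/s

ṁ_c = 43.1 kg/s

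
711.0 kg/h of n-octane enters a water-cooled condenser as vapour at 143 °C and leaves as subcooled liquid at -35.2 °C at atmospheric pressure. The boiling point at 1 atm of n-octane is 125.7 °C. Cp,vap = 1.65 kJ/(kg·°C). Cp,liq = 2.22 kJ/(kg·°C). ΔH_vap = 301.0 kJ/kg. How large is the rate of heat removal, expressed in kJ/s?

vapour 143→125.7 °C: -28.545 kJ/kg
condensation at 125.7 °C: -301 kJ/kg
liquid 125.7→-35.2 °C: -357.2 kJ/kg
Δh = -28.545 + -301 + -357.2 = -686.74 kJ/kg
Q = ṁ·Δh = 711.0 kg/h × -686.74 kJ/kg = -488270 kJ/h
|Q| = 135.63 kW

Q_c = 136 kJ/s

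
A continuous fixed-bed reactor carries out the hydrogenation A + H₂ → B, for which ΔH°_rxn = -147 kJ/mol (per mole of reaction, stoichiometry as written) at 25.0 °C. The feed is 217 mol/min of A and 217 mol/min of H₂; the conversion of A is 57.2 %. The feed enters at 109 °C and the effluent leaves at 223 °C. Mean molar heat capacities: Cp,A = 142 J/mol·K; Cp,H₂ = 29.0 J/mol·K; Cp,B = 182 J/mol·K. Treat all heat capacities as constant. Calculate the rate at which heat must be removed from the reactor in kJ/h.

Q_out = 825000 kJ/h

Extent of reaction ξ = 0.572 × 217 = 124.12 mol/min
Reaction term: ξ·ΔH°_rxn = 124.12 × -147 = -18246 kJ/min
Sensible, feed 109→25 °C: -3117 kJ/min
Outlet flows (mol/min): A 92.876, H₂ 92.876, B 124.12
Sensible, products 25→223 °C: 7617.5 kJ/min
Q = ΔH = -13746 kJ/min = -229.09 kW
Heat removed = 824740 kJ/h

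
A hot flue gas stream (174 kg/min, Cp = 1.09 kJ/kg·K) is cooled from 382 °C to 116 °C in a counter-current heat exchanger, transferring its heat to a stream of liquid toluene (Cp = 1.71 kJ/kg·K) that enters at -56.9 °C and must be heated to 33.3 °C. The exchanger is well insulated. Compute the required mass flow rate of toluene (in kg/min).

ṁ_c = 327 kg/min

Heat released by hot stream: Q = 174 × 1.09 × (382 − 116) = 50450 kJ/min
Energy balance on cold side (adiabatic exchanger): Q = ṁ_c·Cp_c·(T_c,out − T_c,in)
ṁ_c = 50450 / [1.71 × (33.3 − -56.9)] = 327.08 kg/min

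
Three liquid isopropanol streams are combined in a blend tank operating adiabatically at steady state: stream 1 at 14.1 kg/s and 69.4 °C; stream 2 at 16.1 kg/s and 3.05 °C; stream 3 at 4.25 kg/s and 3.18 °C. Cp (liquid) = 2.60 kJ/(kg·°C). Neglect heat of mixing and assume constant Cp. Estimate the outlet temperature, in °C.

T_out = 30.2 °C

Adiabatic, steady state ⇒ Σ ṁᵢCp,ᵢ(T_out − Tᵢ) = 0
Σ ṁᵢCp,ᵢTᵢ = 14.1×2.60×69.4 + 16.1×2.60×3.05 + 4.25×2.60×3.18 = 2707
Σ ṁᵢCp,ᵢ = 14.1×2.60 + 16.1×2.60 + 4.25×2.60 = 89.57
T_out = 2707 / 89.57 = 30.222 °C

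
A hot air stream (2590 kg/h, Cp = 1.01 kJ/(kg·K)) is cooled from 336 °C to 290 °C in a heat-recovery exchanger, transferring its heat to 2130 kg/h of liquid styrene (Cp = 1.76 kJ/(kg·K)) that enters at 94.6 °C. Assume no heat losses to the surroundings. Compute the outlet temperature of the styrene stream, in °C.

T_c,out = 127 °C

Heat released by hot stream: Q = 2590 × 1.01 × (336 − 290) = 120330 kJ/h
Energy balance on cold side (adiabatic exchanger): Q = ṁ_c·Cp_c·(T_c,out − T_c,in)
T_c,out = 94.6 + 120330/(2130 × 1.76) = 126.7 °C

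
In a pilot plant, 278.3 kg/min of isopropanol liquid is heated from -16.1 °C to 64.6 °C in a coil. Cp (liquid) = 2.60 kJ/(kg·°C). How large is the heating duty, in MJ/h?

Q = ṁ·Cp·ΔT = 278.3 × 2.60 × (64.6 − -16.1) = 58393 kJ/min
Converting: 58393 / 60 s = 973.22 kW
Heating duty = 3503.6 MJ/h

Q = 3500 MJ/h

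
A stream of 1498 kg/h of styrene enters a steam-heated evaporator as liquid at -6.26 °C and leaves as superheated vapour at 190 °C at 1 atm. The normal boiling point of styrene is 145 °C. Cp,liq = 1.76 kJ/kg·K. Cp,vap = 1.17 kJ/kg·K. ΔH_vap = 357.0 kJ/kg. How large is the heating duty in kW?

liquid -6.26→145 °C: 266.22 kJ/kg
vaporisation at 145 °C: 357 kJ/kg
vapour 145→190 °C: 52.65 kJ/kg
Δh = 266.22 + 357 + 52.65 = 675.87 kJ/kg
Q = ṁ·Δh = 1498 kg/h × 675.87 kJ/kg = 1.0124e+06 kJ/h
|Q| = 281.24 kW

Q = 281 kW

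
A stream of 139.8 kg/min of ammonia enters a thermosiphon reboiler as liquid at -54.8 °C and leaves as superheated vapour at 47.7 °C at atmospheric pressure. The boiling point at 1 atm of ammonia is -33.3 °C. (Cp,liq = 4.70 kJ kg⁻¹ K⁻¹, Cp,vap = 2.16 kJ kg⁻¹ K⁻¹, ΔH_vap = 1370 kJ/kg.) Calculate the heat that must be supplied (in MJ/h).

liquid -54.8→-33.3 °C: 101.05 kJ/kg
vaporisation at -33.3 °C: 1370 kJ/kg
vapour -33.3→47.7 °C: 174.96 kJ/kg
Δh = 101.05 + 1370 + 174.96 = 1646 kJ/kg
Q = ṁ·Δh = 139.8 kg/min × 1646 kJ/kg = 230110 kJ/min
|Q| = 3835.2 kW = 13807 MJ/h

Q = 13800 MJ/h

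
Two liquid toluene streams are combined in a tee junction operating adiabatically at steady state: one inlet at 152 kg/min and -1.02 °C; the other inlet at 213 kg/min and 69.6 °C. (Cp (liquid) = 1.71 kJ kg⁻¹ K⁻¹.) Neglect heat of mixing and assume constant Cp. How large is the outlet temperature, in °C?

T_out = 40.2 °C

No heat crosses the boundary, so H_out = H_in.
T_out = Σ ṁᵢCp,ᵢTᵢ / Σ ṁᵢCp,ᵢ
      = 25085 / 624.15 = 40.191 °C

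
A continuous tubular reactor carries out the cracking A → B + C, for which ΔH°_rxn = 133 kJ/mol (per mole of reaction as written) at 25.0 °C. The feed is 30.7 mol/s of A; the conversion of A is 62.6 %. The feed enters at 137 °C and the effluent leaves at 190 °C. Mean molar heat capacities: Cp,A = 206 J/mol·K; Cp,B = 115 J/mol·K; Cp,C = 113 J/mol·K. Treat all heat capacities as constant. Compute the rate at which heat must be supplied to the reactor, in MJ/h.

Q_in = 10700 MJ/h

Extent of reaction ξ = 0.626 × 30.7 = 19.218 mol/s
Reaction term: ξ·ΔH°_rxn = 19.218 × 133 = 2556 kJ/s
Sensible, feed 137→25 °C: -708.31 kJ/s
Outlet flows (mol/s): A 11.482, B 19.218, C 19.218
Sensible, products 25→190 °C: 1113.3 kJ/s
Q = ΔH = 2961 kJ/s = 2961 kW
Heat supplied = 10659 MJ/h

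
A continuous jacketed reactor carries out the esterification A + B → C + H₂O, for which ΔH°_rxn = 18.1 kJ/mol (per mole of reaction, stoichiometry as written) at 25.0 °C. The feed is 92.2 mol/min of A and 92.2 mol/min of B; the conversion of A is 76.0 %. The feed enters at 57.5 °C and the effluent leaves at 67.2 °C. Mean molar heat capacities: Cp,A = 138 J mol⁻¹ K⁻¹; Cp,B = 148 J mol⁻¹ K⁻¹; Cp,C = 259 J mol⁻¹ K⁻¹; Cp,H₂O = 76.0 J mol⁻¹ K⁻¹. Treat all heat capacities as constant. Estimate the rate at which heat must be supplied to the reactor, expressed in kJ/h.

Extent of reaction ξ = 0.760 × 92.2 = 70.072 mol/min
Reaction term: ξ·ΔH°_rxn = 70.072 × 18.1 = 1268.3 kJ/min
Sensible, feed 57.5→25 °C: -857 kJ/min
Outlet flows (mol/min): A 22.128, B 22.128, C 70.072, H₂O 70.072
Sensible, products 25→67.2 °C: 1257.7 kJ/min
Q = ΔH = 1669 kJ/min = 27.816 kW
Heat supplied = 100140 kJ/h

Q_in = 100000 kJ/h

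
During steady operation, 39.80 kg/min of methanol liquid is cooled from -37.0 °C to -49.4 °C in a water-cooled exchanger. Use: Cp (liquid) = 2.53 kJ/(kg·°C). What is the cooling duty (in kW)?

Q = ṁ·Cp·ΔT = 39.80 × 2.53 × (-49.4 − -37.0) = -1248.6 kJ/min
Converting: 1248.6 / 60 s = 20.81 kW

Q_c = 20.8 kW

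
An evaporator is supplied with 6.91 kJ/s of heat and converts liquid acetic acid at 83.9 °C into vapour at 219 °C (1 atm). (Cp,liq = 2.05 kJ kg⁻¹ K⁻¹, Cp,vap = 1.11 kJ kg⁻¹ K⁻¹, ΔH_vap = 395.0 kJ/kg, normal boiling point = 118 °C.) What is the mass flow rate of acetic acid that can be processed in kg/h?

Δh = 2.05×(118−83.9) + 395.0 + 1.11×(219−118) = 577.01 kJ/kg
Q = 6.91 kJ/s = 6.91 kJ/s = 24876 kJ/h
ṁ = Q/Δh = 24876 / 577.01 = 43.112 kg/h

ṁ = 43.1 kg/h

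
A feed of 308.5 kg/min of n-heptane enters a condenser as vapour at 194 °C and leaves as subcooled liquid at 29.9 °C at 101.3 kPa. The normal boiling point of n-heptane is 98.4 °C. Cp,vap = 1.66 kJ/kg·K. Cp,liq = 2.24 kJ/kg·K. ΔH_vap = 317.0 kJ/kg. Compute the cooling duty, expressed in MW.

vapour 194→98.4 °C: -158.7 kJ/kg
condensation at 98.4 °C: -317 kJ/kg
liquid 98.4→29.9 °C: -153.44 kJ/kg
Δh = -158.7 + -317 + -153.44 = -629.14 kJ/kg
Q = ṁ·Δh = 308.5 kg/min × -629.14 kJ/kg = -194090 kJ/min
|Q| = 3234.8 kW = 3.2348 MW

Q_c = 3.23 MW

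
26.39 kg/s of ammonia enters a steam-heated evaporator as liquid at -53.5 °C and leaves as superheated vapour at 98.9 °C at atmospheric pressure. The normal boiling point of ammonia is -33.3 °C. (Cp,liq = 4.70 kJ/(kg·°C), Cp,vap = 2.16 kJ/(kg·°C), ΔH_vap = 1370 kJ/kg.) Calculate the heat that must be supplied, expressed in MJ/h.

Q = 166000 MJ/h

liquid -53.5→-33.3 °C: 94.94 kJ/kg
vaporisation at -33.3 °C: 1370 kJ/kg
vapour -33.3→98.9 °C: 285.55 kJ/kg
Δh = 94.94 + 1370 + 285.55 = 1750.5 kJ/kg
Q = ṁ·Δh = 26.39 kg/s × 1750.5 kJ/kg = 46195 kJ/s
|Q| = 46195 kW = 166300 MJ/h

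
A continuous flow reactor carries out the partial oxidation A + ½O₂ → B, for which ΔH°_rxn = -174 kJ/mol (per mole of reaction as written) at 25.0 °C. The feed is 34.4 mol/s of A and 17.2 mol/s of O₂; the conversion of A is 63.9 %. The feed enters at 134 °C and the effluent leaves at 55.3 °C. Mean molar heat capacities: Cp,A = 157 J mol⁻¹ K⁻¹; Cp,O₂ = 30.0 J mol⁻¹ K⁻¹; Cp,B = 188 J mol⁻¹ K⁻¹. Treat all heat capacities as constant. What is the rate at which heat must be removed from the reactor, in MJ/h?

Extent of reaction ξ = 0.639 × 34.4 = 21.982 mol/s
Reaction term: ξ·ΔH°_rxn = 21.982 × -174 = -3824.8 kJ/s
Sensible, feed 134→25 °C: -644.93 kJ/s
Outlet flows (mol/s): A 12.418, O₂ 6.2092, B 21.982
Sensible, products 25→55.3 °C: 189.94 kJ/s
Q = ΔH = -4279.8 kJ/s = -4279.8 kW
Heat removed = 15407 MJ/h

Q_out = 15400 MJ/h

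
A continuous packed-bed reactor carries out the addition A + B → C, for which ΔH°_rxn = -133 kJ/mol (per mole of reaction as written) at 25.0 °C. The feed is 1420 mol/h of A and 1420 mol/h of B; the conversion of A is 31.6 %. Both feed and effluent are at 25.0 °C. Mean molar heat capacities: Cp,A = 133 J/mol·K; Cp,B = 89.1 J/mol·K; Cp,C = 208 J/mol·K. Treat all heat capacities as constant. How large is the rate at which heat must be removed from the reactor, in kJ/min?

Extent of reaction ξ = 0.316 × 1420 = 448.72 mol/h
Reaction term: ξ·ΔH°_rxn = 448.72 × -133 = -59680 kJ/h
Q = ΔH = -59680 kJ/h = -16.578 kW
Heat removed = 994.66 kJ/min

Q_out = 995 kJ/min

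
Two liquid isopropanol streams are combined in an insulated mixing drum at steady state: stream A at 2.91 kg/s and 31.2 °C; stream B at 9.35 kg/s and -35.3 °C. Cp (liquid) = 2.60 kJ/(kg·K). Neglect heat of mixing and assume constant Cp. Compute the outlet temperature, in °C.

Energy balance with Q = 0: Σ ṁᵢCp,ᵢ(T_out − Tᵢ) = 0
Σ ṁᵢCp,ᵢTᵢ = 2.91×2.60×31.2 + 9.35×2.60×-35.3 = -622.08
Σ ṁᵢCp,ᵢ = 2.91×2.60 + 9.35×2.60 = 31.876
T_out = -622.08 / 31.876 = -19.516 °C

T_out = -19.5 °C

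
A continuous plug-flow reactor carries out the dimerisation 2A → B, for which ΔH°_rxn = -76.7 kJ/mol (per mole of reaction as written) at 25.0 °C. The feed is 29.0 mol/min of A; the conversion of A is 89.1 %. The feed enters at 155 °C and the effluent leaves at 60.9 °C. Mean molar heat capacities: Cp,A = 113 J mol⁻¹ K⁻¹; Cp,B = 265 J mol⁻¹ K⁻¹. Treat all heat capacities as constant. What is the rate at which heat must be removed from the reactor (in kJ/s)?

Extent of reaction ξ = 0.891 × 29.0 / 2 = 12.919 mol/min
Reaction term: ξ·ΔH°_rxn = 12.919 × -76.7 = -990.93 kJ/min
Sensible, feed 155→25 °C: -426.01 kJ/min
Outlet flows (mol/min): A 3.161, B 12.919
Sensible, products 25→60.9 °C: 135.73 kJ/min
Q = ΔH = -1281.2 kJ/min = -21.353 kW
Heat removed = 21.353 kJ/s

Q_out = 21.4 kJ/s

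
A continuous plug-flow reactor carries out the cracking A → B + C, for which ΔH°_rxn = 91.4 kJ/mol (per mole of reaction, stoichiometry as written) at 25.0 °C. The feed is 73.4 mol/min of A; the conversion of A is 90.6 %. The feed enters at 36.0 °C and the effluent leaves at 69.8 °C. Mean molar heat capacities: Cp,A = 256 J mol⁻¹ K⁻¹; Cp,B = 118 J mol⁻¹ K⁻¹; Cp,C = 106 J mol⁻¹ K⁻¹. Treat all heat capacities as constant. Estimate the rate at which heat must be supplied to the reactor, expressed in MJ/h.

Extent of reaction ξ = 0.906 × 73.4 = 66.5 mol/min
Reaction term: ξ·ΔH°_rxn = 66.5 × 91.4 = 6078.1 kJ/min
Sensible, feed 36.0→25 °C: -206.69 kJ/min
Outlet flows (mol/min): A 6.8996, B 66.5, C 66.5
Sensible, products 25→69.8 °C: 746.47 kJ/min
Q = ΔH = 6617.9 kJ/min = 110.3 kW
Heat supplied = 397.08 MJ/h

Q_in = 397 MJ/h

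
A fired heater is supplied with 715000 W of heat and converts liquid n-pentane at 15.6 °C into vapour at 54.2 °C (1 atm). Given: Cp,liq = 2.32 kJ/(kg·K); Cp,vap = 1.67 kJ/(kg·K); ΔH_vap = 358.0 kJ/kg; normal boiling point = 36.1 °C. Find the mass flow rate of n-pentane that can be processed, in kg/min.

ṁ = 98.4 kg/min

Δh = 2.32×(36.1−15.6) + 358.0 + 1.67×(54.2−36.1) = 435.79 kJ/kg
Q = 715000 W = 715 kJ/s = 42900 kJ/min
ṁ = Q/Δh = 42900 / 435.79 = 98.443 kg/min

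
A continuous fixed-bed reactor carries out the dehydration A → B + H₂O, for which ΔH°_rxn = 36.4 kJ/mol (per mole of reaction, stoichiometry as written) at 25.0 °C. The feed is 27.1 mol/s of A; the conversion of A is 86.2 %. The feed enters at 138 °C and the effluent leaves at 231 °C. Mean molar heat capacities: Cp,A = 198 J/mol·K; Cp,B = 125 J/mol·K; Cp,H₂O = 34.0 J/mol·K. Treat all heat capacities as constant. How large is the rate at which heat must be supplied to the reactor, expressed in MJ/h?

Q_in = 4180 MJ/h

Extent of reaction ξ = 0.862 × 27.1 = 23.36 mol/s
Reaction term: ξ·ΔH°_rxn = 23.36 × 36.4 = 850.31 kJ/s
Sensible, feed 138→25 °C: -606.34 kJ/s
Outlet flows (mol/s): A 3.7398, B 23.36, H₂O 23.36
Sensible, products 25→231 °C: 917.68 kJ/s
Q = ΔH = 1161.7 kJ/s = 1161.7 kW
Heat supplied = 4182 MJ/h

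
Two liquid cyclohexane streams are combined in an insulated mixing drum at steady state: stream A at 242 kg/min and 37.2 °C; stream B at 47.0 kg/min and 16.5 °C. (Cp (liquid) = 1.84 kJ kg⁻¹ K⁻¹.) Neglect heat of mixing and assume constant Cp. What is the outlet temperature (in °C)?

T_out = 33.8 °C

No heat crosses the boundary, so H_out = H_in.
T_out = Σ ṁᵢCp,ᵢTᵢ / Σ ṁᵢCp,ᵢ
      = 17991 / 531.76 = 33.834 °C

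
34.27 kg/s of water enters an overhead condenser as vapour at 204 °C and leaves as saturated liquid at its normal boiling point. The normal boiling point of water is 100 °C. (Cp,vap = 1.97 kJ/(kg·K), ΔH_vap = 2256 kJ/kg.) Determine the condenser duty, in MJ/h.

vapour 204→100 °C: -204.88 kJ/kg
condensation at 100 °C: -2256 kJ/kg
Δh = -204.88 + -2256 = -2460.9 kJ/kg
Q = ṁ·Δh = 34.27 kg/s × -2460.9 kJ/kg = -84334 kJ/s
|Q| = 84334 kW = 303600 MJ/h

Q_c = 304000 MJ/h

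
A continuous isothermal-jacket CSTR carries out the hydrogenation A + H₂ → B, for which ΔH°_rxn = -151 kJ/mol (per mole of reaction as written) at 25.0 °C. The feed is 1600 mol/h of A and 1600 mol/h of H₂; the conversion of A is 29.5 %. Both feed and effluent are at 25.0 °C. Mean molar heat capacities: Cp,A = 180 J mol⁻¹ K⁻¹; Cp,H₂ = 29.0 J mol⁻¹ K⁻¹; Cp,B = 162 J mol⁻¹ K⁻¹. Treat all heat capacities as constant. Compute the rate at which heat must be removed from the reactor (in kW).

Extent of reaction ξ = 0.295 × 1600 = 472 mol/h
Reaction term: ξ·ΔH°_rxn = 472 × -151 = -71272 kJ/h
Q = ΔH = -71272 kJ/h = -19.798 kW
Heat removed = 19.798 kW

Q_out = 19.8 kW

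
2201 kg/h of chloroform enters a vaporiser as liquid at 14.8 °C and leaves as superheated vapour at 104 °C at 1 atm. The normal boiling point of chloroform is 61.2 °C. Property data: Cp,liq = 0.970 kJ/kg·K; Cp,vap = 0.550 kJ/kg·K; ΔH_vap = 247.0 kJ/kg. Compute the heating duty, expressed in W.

liquid 14.8→61.2 °C: 45.008 kJ/kg
vaporisation at 61.2 °C: 247 kJ/kg
vapour 61.2→104 °C: 23.54 kJ/kg
Δh = 45.008 + 247 + 23.54 = 315.55 kJ/kg
Q = ṁ·Δh = 2201 kg/h × 315.55 kJ/kg = 694520 kJ/h
|Q| = 192.92 kW = 192920 W

Q = 193000 W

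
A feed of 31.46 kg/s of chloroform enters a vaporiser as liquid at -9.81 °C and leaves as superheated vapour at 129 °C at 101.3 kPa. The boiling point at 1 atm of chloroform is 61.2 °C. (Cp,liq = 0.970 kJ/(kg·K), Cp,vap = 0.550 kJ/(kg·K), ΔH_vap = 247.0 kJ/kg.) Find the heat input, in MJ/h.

liquid -9.81→61.2 °C: 68.88 kJ/kg
vaporisation at 61.2 °C: 247 kJ/kg
vapour 61.2→129 °C: 37.29 kJ/kg
Δh = 68.88 + 247 + 37.29 = 353.17 kJ/kg
Q = ṁ·Δh = 31.46 kg/s × 353.17 kJ/kg = 11111 kJ/s
|Q| = 11111 kW = 39999 MJ/h

Q = 40000 MJ/h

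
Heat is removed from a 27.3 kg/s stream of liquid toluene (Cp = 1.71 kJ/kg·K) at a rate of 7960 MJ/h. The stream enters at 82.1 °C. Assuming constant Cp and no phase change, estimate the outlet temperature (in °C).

Q = 7960 MJ/h = 2211.1 kJ/s
ΔT = Q/(ṁ·Cp) = 2211.1/(27.3×1.71) = 47.364 K
T_out = 82.1 − 47.364 = 34.736 °C

T_out = 34.7 °C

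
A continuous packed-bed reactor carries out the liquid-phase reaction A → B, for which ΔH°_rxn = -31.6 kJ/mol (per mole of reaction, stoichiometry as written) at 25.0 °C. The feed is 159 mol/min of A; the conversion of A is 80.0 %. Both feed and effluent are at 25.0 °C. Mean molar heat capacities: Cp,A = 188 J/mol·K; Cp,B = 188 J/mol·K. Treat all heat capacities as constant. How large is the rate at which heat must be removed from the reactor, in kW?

Extent of reaction ξ = 0.800 × 159 = 127.2 mol/min
Reaction term: ξ·ΔH°_rxn = 127.2 × -31.6 = -4019.5 kJ/min
Q = ΔH = -4019.5 kJ/min = -66.992 kW
Heat removed = 66.992 kW

Q_out = 67.0 kW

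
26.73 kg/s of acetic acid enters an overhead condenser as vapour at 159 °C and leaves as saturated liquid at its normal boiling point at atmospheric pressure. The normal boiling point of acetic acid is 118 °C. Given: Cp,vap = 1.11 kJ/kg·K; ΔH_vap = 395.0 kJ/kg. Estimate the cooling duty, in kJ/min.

Q_c = 706000 kJ/min

vapour 159→118 °C: -45.51 kJ/kg
condensation at 118 °C: -395 kJ/kg
Δh = -45.51 + -395 = -440.51 kJ/kg
Q = ṁ·Δh = 26.73 kg/s × -440.51 kJ/kg = -11775 kJ/s
|Q| = 11775 kW = 706490 kJ/min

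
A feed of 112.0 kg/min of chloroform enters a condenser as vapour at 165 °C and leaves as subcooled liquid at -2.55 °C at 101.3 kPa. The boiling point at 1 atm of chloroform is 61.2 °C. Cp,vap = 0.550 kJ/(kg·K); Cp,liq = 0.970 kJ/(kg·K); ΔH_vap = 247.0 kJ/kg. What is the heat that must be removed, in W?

vapour 165→61.2 °C: -57.09 kJ/kg
condensation at 61.2 °C: -247 kJ/kg
liquid 61.2→-2.55 °C: -61.837 kJ/kg
Δh = -57.09 + -247 + -61.837 = -365.93 kJ/kg
Q = ṁ·Δh = 112.0 kg/min × -365.93 kJ/kg = -40984 kJ/min
|Q| = 683.06 kW = 683060 W

Q_c = 683000 W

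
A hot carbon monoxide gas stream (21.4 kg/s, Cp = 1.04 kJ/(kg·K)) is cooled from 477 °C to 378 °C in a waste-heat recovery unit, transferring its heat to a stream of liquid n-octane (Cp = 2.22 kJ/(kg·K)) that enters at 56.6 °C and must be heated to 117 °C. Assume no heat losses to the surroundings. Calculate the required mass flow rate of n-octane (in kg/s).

ṁ_c = 16.4 kg/s

Heat released by hot stream: Q = 21.4 × 1.04 × (477 − 378) = 2203.3 kJ/s
Energy balance on cold side (adiabatic exchanger): Q = ṁ_c·Cp_c·(T_c,out − T_c,in)
ṁ_c = 2203.3 / [2.22 × (117 − 56.6)] = 16.432 kg/s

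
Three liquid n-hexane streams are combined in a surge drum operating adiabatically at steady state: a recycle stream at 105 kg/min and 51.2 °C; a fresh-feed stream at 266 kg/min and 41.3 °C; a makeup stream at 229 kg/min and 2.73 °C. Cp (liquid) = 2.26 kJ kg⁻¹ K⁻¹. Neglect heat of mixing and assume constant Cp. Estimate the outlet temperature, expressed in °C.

T_out = 28.3 °C

No heat crosses the boundary, so H_out = H_in.
Σ ṁᵢCp,ᵢTᵢ = 105×2.26×51.2 + 266×2.26×41.3 + 229×2.26×2.73 = 38391
Σ ṁᵢCp,ᵢ = 105×2.26 + 266×2.26 + 229×2.26 = 1356
T_out = 38391 / 1356 = 28.312 °C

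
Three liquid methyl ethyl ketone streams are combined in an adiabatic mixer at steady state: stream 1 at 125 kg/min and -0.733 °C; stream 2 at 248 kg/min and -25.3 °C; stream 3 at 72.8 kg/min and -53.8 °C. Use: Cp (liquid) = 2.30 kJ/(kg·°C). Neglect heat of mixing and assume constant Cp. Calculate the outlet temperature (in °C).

T_out = -23.1 °C

Energy balance with Q = 0: Σ ṁᵢCp,ᵢ(T_out − Tᵢ) = 0
T_out = Σ ṁᵢCp,ᵢTᵢ / Σ ṁᵢCp,ᵢ
      = -23650 / 1025.3 = -23.066 °C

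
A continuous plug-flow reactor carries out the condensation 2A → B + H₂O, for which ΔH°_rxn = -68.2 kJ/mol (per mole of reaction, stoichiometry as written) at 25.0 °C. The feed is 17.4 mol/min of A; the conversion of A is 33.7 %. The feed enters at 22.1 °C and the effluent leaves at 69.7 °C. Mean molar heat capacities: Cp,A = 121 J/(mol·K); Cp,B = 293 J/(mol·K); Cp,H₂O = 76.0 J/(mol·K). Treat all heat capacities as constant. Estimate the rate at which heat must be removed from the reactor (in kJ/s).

Q_out = 1.38 kJ/s

Extent of reaction ξ = 0.337 × 17.4 / 2 = 2.9319 mol/min
Reaction term: ξ·ΔH°_rxn = 2.9319 × -68.2 = -199.96 kJ/min
Sensible, feed 22.1→25 °C: 6.1057 kJ/min
Outlet flows (mol/min): A 11.536, B 2.9319, H₂O 2.9319
Sensible, products 25→69.7 °C: 110.76 kJ/min
Q = ΔH = -83.094 kJ/min = -1.3849 kW
Heat removed = 1.3849 kJ/s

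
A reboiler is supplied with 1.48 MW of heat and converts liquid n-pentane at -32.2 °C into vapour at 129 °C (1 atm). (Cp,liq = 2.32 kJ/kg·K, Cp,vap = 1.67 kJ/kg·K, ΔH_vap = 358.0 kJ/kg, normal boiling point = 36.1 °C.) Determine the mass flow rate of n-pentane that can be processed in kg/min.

ṁ = 132 kg/min

Δh = 2.32×(36.1−-32.2) + 358.0 + 1.67×(129−36.1) = 671.6 kJ/kg
Q = 1.48 MW = 1480 kJ/s = 88800 kJ/min
ṁ = Q/Δh = 88800 / 671.6 = 132.22 kg/min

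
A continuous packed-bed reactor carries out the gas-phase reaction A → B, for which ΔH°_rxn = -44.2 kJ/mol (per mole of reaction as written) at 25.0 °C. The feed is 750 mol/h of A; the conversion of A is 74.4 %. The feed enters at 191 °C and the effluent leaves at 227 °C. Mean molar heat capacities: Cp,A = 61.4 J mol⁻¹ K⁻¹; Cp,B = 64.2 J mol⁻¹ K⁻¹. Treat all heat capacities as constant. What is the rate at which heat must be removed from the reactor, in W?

Q_out = 6300 W

Extent of reaction ξ = 0.744 × 750 = 558 mol/h
Reaction term: ξ·ΔH°_rxn = 558 × -44.2 = -24664 kJ/h
Sensible, feed 191→25 °C: -7644.3 kJ/h
Outlet flows (mol/h): A 192, B 558
Sensible, products 25→227 °C: 9617.7 kJ/h
Q = ΔH = -22690 kJ/h = -6.3028 kW
Heat removed = 6302.8 W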